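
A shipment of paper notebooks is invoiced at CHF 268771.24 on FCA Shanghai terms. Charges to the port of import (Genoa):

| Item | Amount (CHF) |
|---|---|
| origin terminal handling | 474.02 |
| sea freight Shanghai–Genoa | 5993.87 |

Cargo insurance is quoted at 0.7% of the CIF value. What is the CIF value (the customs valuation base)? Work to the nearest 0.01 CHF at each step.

CIF value: CHF 277179.39

Let C be the CIF value. C = FCA price + pre-shipment costs + freight + 0.7% × C
C − 0.7% × C = 268771.24 + 474.02 + 5993.87
0.993 × C = 275239.13
C = 275239.13 / 0.993 = 277179.39
Insurance premium = 0.7% × 277179.39 = 1940.26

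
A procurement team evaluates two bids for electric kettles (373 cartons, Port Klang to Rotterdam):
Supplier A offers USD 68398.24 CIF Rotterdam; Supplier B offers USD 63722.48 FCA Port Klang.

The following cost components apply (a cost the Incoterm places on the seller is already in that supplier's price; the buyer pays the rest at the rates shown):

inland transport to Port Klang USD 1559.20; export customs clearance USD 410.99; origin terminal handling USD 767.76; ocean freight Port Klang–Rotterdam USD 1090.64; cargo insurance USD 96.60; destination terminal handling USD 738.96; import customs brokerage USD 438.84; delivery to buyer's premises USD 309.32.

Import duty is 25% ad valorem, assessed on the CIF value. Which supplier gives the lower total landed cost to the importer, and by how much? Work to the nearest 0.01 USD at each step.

Supplier A (CIF):
The CIF price already equals the CIF value: 68398.24
Import duty = 68398.24 × 25% = 17099.56
Buyer bears (A): 738.96 + 438.84 + 309.32 = 1487.12
Landed cost (A) = invoice 68398.24 + 1487.12 + duty 17099.56 = 86984.92
Supplier B (FCA):
CIF value = FCA price + origin terminal + freight + insurance = 63722.48 + 767.76 + 1090.64 + 96.60 = 65677.48
Import duty = 65677.48 × 25% = 16419.37
Buyer bears (B): 767.76 + 1090.64 + 96.60 + 738.96 + 438.84 + 309.32 = 3442.12
Landed cost (B) = invoice 63722.48 + 3442.12 + duty 16419.37 = 83583.97
Difference = |86984.92 − 83583.97| = 3400.95

Supplier B is cheaper by USD 3400.95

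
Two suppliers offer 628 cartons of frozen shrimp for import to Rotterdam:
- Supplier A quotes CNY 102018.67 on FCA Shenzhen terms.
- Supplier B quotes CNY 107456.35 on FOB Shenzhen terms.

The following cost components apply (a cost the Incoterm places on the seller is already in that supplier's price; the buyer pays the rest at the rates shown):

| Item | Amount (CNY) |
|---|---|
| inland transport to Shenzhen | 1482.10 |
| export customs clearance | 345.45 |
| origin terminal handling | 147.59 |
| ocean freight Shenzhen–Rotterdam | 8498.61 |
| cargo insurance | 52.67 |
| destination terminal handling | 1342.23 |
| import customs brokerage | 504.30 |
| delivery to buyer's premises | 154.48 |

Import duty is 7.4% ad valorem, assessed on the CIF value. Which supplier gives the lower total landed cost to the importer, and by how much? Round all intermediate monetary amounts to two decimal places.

Supplier A is cheaper by CNY 5681.55

Supplier A (FCA):
CIF value = FCA price + origin terminal + freight + insurance = 102018.67 + 147.59 + 8498.61 + 52.67 = 110717.54
Import duty = 110717.54 × 7.4% = 8193.10
Buyer bears (A): 147.59 + 8498.61 + 52.67 + 1342.23 + 504.30 + 154.48 = 10699.88
Landed cost (A) = invoice 102018.67 + 10699.88 + duty 8193.10 = 120911.65
Supplier B (FOB):
CIF value = FOB price + freight + insurance = 107456.35 + 8498.61 + 52.67 = 116007.63
Import duty = 116007.63 × 7.4% = 8584.56
Buyer bears (B): 8498.61 + 52.67 + 1342.23 + 504.30 + 154.48 = 10552.29
Landed cost (B) = invoice 107456.35 + 10552.29 + duty 8584.56 = 126593.20
Difference = |120911.65 − 126593.20| = 5681.55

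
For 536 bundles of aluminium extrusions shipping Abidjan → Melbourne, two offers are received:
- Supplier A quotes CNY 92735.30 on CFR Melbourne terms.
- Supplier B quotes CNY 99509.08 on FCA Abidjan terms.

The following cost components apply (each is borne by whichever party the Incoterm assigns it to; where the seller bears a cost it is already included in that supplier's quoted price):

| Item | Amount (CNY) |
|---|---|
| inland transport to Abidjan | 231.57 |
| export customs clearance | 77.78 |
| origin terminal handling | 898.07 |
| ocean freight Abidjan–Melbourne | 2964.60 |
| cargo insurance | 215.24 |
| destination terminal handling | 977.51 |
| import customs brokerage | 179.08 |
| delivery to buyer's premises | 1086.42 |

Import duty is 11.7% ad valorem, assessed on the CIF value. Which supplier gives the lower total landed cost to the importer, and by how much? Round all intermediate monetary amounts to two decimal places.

Supplier A (CFR):
CIF value = CFR price + insurance = 92735.30 + 215.24 = 92950.54
Import duty = 92950.54 × 11.7% = 10875.21
Buyer bears (A): 215.24 + 977.51 + 179.08 + 1086.42 = 2458.25
Landed cost (A) = invoice 92735.30 + 2458.25 + duty 10875.21 = 106068.76
Supplier B (FCA):
CIF value = FCA price + origin terminal + freight + insurance = 99509.08 + 898.07 + 2964.60 + 215.24 = 103586.99
Import duty = 103586.99 × 11.7% = 12119.68
Buyer bears (B): 898.07 + 2964.60 + 215.24 + 977.51 + 179.08 + 1086.42 = 6320.92
Landed cost (B) = invoice 99509.08 + 6320.92 + duty 12119.68 = 117949.68
Difference = |106068.76 − 117949.68| = 11880.92

Supplier A is cheaper by CNY 11880.92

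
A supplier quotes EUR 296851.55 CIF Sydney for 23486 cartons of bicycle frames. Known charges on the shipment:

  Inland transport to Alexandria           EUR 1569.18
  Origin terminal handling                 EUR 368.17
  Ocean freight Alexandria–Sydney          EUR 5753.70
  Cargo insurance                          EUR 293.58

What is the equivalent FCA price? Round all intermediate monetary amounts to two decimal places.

FCA price: EUR 290436.10

Not relevant to the conversion: inland to port — on the seller under both CIF and FCA; already in the CIF price and stays in the FCA price.
From CIF to FCA, the seller no longer bears: origin terminal, freight, insurance.
FCA price = 296851.55 − 368.17 − 5753.70 − 293.58 = 290436.10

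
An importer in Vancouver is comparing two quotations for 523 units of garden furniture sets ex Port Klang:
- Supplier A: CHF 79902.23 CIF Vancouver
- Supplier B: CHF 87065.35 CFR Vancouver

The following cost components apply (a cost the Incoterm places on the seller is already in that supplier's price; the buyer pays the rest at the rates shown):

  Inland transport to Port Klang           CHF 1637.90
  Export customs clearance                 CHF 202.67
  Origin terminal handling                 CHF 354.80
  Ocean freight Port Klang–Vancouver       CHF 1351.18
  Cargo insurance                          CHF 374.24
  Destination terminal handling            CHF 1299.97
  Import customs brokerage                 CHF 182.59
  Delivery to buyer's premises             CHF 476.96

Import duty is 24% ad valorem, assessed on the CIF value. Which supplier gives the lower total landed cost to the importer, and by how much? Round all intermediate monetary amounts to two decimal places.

Supplier A (CIF):
The CIF price already equals the CIF value: 79902.23
Import duty = 79902.23 × 24% = 19176.54
Buyer bears (A): 1299.97 + 182.59 + 476.96 = 1959.52
Landed cost (A) = invoice 79902.23 + 1959.52 + duty 19176.54 = 101038.29
Supplier B (CFR):
CIF value = CFR price + insurance = 87065.35 + 374.24 = 87439.59
Import duty = 87439.59 × 24% = 20985.50
Buyer bears (B): 374.24 + 1299.97 + 182.59 + 476.96 = 2333.76
Landed cost (B) = invoice 87065.35 + 2333.76 + duty 20985.50 = 110384.61
Difference = |101038.29 − 110384.61| = 9346.32

Supplier A is cheaper by CHF 9346.32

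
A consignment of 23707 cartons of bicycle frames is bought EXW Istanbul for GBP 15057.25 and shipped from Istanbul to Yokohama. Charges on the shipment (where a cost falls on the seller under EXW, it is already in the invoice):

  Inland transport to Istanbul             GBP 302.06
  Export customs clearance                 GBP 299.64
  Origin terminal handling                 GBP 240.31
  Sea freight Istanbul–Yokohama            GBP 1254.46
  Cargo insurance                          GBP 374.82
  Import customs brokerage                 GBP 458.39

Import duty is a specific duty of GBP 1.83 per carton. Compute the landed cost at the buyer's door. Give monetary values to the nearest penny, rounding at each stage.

Total landed cost: GBP 61370.74

EXW: the seller makes goods available at their premises; the buyer bears all onward costs.
CIF value = EXW price + inland to port + export clearance + origin terminal + freight + insurance = 15057.25 + 302.06 + 299.64 + 240.31 + 1254.46 + 374.82 = 17528.54
Import duty = 23707 × 1.83 = 43383.81
Buyer bears: inland to port 302.06 + export clearance 299.64 + origin terminal 240.31 + freight 1254.46 + insurance 374.82 + brokerage 458.39 + duty 43383.81 = 46313.49
Landed cost = invoice 15057.25 + 46313.49 = 61370.74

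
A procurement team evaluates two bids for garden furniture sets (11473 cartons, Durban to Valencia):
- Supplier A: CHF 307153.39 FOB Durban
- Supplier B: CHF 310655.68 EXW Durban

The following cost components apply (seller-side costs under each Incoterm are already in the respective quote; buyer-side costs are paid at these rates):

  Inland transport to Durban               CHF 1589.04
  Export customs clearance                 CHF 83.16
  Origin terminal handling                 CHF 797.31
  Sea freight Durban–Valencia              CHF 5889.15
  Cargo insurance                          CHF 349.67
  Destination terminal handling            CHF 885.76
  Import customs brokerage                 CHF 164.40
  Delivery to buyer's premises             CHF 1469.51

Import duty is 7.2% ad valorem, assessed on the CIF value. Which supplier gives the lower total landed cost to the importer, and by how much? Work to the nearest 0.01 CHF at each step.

Supplier A (FOB):
CIF value = FOB price + freight + insurance = 307153.39 + 5889.15 + 349.67 = 313392.21
Import duty = 313392.21 × 7.2% = 22564.24
Buyer bears (A): 5889.15 + 349.67 + 885.76 + 164.40 + 1469.51 = 8758.49
Landed cost (A) = invoice 307153.39 + 8758.49 + duty 22564.24 = 338476.12
Supplier B (EXW):
CIF value = EXW price + inland to port + export clearance + origin terminal + freight + insurance = 310655.68 + 1589.04 + 83.16 + 797.31 + 5889.15 + 349.67 = 319364.01
Import duty = 319364.01 × 7.2% = 22994.21
Buyer bears (B): 1589.04 + 83.16 + 797.31 + 5889.15 + 349.67 + 885.76 + 164.40 + 1469.51 = 11228.00
Landed cost (B) = invoice 310655.68 + 11228.00 + duty 22994.21 = 344877.89
Difference = |338476.12 − 344877.89| = 6401.77

Supplier A is cheaper by CHF 6401.77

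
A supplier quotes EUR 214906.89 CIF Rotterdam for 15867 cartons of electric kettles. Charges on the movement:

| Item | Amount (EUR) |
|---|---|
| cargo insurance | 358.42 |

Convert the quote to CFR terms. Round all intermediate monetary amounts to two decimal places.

From CIF to CFR, the seller no longer bears: insurance.
CFR price = 214906.89 − 358.42 = 214548.47

CFR price: EUR 214548.47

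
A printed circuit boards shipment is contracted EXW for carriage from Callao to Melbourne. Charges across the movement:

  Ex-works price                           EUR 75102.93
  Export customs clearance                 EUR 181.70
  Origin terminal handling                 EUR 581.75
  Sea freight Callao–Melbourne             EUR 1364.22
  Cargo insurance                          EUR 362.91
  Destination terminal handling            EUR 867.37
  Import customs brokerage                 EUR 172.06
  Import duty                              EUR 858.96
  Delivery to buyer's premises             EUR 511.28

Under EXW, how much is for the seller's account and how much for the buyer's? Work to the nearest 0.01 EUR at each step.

Seller: EUR 75102.93; buyer: EUR 4900.25

EXW: the seller makes goods available at their premises; the buyer bears all onward costs.
Seller's account: goods 75102.93 = 75102.93
Buyer's account: export clearance 181.70 + origin terminal 581.75 + freight 1364.22 + insurance 362.91 + destination terminal 867.37 + brokerage 172.06 + duty 858.96 + delivery 511.28 = 4900.25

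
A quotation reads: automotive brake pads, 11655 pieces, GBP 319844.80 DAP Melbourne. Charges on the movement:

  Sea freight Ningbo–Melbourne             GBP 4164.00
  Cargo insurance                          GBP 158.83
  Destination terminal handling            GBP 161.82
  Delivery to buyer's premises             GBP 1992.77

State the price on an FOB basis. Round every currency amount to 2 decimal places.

FOB price: GBP 313367.38

From DAP to FOB, the seller no longer bears: freight, insurance, destination terminal, delivery.
FOB price = 319844.80 − 4164.00 − 158.83 − 161.82 − 1992.77 = 313367.38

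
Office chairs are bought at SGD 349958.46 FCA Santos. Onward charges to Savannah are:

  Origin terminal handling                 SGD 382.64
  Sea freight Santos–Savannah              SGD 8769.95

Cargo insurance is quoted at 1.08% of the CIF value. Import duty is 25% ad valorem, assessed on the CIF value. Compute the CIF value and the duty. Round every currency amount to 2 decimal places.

Let C be the CIF value. C = FCA price + pre-shipment costs + freight + 1.08% × C
C − 1.08% × C = 349958.46 + 382.64 + 8769.95
0.9892 × C = 359111.05
C = 359111.05 / 0.9892 = 363031.79
Insurance premium = 1.08% × 363031.79 = 3920.74
Import duty = 363031.79 × 25% = 90757.95

CIF value: SGD 363031.79; import duty: SGD 90757.95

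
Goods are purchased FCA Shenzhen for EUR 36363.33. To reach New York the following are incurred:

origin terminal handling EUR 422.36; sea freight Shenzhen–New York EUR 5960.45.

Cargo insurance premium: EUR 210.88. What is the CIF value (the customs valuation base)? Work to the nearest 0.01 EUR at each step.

CIF = FCA price + pre-shipment costs + freight + insurance
CIF = 36363.33 + 422.36 + 5960.45 + 210.88 = 42957.02

CIF value: EUR 42957.02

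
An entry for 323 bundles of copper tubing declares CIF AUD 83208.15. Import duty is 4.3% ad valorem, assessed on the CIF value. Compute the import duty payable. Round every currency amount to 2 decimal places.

Import duty = 83208.15 × 4.3% = 3577.95

Import duty: AUD 3577.95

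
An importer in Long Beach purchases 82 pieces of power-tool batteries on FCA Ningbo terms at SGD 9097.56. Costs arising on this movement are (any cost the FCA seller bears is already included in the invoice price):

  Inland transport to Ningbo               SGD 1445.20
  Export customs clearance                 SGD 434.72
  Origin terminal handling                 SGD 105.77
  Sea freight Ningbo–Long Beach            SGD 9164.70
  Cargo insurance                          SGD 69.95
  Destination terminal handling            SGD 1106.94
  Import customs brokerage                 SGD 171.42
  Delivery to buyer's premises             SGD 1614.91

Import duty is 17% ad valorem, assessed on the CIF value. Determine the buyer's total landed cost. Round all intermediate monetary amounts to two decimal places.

Total landed cost: SGD 24465.71

FCA: the seller delivers export-cleared goods to the carrier; the buyer bears costs from that point.
Already in the invoice (seller's account under FCA): inland to port, export clearance — exclude.
CIF value = FCA price + origin terminal + freight + insurance = 9097.56 + 105.77 + 9164.70 + 69.95 = 18437.98
Import duty = 18437.98 × 17% = 3134.46
Buyer bears: origin terminal 105.77 + freight 9164.70 + insurance 69.95 + destination terminal 1106.94 + brokerage 171.42 + delivery 1614.91 + duty 3134.46 = 15368.15
Landed cost = invoice 9097.56 + 15368.15 = 24465.71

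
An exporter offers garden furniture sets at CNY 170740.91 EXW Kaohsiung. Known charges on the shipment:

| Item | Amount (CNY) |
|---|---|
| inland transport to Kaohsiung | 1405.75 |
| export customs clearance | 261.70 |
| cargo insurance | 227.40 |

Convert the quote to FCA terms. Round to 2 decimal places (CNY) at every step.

Not relevant to the conversion: insurance — on the buyer under both terms; not part of either seller's price.
From EXW to FCA, the seller additionally bears: inland to port, export clearance.
FCA price = 170740.91 + 1405.75 + 261.70 = 172408.36

FCA price: CNY 172408.36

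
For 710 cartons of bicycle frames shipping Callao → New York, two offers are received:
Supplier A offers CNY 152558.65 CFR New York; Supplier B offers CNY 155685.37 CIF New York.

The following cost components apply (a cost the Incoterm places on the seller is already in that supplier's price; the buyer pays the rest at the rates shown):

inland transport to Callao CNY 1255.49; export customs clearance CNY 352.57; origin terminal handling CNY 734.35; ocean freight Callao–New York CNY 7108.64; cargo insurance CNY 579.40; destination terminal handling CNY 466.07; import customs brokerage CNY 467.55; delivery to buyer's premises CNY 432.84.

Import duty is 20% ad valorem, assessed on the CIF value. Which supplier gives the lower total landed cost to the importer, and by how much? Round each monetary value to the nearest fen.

Supplier A is cheaper by CNY 3056.78

Supplier A (CFR):
CIF value = CFR price + insurance = 152558.65 + 579.40 = 153138.05
Import duty = 153138.05 × 20% = 30627.61
Buyer bears (A): 579.40 + 466.07 + 467.55 + 432.84 = 1945.86
Landed cost (A) = invoice 152558.65 + 1945.86 + duty 30627.61 = 185132.12
Supplier B (CIF):
The CIF price already equals the CIF value: 155685.37
Import duty = 155685.37 × 20% = 31137.07
Buyer bears (B): 466.07 + 467.55 + 432.84 = 1366.46
Landed cost (B) = invoice 155685.37 + 1366.46 + duty 31137.07 = 188188.90
Difference = |185132.12 − 188188.90| = 3056.78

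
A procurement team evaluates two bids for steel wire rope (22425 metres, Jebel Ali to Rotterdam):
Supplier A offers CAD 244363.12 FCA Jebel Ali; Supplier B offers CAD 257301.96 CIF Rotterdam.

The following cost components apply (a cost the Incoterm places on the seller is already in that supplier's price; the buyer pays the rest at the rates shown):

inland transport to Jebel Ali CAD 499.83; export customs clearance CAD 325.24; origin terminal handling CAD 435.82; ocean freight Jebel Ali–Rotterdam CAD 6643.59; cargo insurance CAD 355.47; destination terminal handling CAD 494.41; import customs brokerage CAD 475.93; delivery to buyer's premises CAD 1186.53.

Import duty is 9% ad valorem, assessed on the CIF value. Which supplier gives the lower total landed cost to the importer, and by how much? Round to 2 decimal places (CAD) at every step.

Supplier A (FCA):
CIF value = FCA price + origin terminal + freight + insurance = 244363.12 + 435.82 + 6643.59 + 355.47 = 251798.00
Import duty = 251798.00 × 9% = 22661.82
Buyer bears (A): 435.82 + 6643.59 + 355.47 + 494.41 + 475.93 + 1186.53 = 9591.75
Landed cost (A) = invoice 244363.12 + 9591.75 + duty 22661.82 = 276616.69
Supplier B (CIF):
The CIF price already equals the CIF value: 257301.96
Import duty = 257301.96 × 9% = 23157.18
Buyer bears (B): 494.41 + 475.93 + 1186.53 = 2156.87
Landed cost (B) = invoice 257301.96 + 2156.87 + duty 23157.18 = 282616.01
Difference = |276616.69 − 282616.01| = 5999.32

Supplier A is cheaper by CAD 5999.32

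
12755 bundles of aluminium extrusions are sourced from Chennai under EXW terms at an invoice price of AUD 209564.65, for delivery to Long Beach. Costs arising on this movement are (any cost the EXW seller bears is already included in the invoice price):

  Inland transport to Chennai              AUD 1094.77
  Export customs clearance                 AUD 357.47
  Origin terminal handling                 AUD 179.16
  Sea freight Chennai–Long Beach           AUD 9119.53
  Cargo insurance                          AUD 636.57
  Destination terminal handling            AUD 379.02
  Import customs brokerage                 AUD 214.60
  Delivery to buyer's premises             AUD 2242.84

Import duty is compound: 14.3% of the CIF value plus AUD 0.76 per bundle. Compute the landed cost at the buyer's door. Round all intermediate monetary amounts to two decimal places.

Total landed cost: AUD 265078.57

EXW: the seller makes goods available at their premises; the buyer bears all onward costs.
CIF value = EXW price + inland to port + export clearance + origin terminal + freight + insurance = 209564.65 + 1094.77 + 357.47 + 179.16 + 9119.53 + 636.57 = 220952.15
Ad valorem component: 220952.15 × 14.3% = 31596.16
Specific component: 12755 × 0.76 = 9693.80
Import duty = 31596.16 + 9693.80 = 41289.96
Buyer bears: inland to port 1094.77 + export clearance 357.47 + origin terminal 179.16 + freight 9119.53 + insurance 636.57 + destination terminal 379.02 + brokerage 214.60 + delivery 2242.84 + duty 41289.96 = 55513.92
Landed cost = invoice 209564.65 + 55513.92 = 265078.57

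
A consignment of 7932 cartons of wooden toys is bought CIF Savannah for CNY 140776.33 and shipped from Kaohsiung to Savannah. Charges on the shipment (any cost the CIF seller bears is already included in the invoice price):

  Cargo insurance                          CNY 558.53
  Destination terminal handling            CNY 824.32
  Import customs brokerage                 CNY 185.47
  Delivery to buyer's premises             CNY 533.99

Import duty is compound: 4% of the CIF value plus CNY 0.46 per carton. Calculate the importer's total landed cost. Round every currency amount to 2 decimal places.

Total landed cost: CNY 151599.88

CIF: the seller pays costs through ocean freight and marine insurance to the destination port.
Already in the invoice (seller's account under CIF): insurance — exclude.
The CIF price already equals the CIF value: 140776.33
Ad valorem component: 140776.33 × 4% = 5631.05
Specific component: 7932 × 0.46 = 3648.72
Import duty = 5631.05 + 3648.72 = 9279.77
Buyer bears: destination terminal 824.32 + brokerage 185.47 + delivery 533.99 + duty 9279.77 = 10823.55
Landed cost = invoice 140776.33 + 10823.55 = 151599.88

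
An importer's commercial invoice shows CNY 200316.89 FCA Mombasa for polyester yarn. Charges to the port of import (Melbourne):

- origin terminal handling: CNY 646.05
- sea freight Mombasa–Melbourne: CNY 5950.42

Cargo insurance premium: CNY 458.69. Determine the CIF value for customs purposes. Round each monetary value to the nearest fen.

CIF value: CNY 207372.05

CIF = FCA price + pre-shipment costs + freight + insurance
CIF = 200316.89 + 646.05 + 5950.42 + 458.69 = 207372.05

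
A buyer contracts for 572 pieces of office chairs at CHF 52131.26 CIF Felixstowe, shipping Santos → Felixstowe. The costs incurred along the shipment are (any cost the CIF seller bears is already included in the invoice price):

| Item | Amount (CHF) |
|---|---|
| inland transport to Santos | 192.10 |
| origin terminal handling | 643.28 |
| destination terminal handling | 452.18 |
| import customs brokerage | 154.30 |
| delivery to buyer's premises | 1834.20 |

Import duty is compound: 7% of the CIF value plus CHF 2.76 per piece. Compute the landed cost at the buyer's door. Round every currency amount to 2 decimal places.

CIF: the seller pays costs through ocean freight and marine insurance to the destination port.
Already in the invoice (seller's account under CIF): inland to port, origin terminal — exclude.
The CIF price already equals the CIF value: 52131.26
Ad valorem component: 52131.26 × 7% = 3649.19
Specific component: 572 × 2.76 = 1578.72
Import duty = 3649.19 + 1578.72 = 5227.91
Buyer bears: destination terminal 452.18 + brokerage 154.30 + delivery 1834.20 + duty 5227.91 = 7668.59
Landed cost = invoice 52131.26 + 7668.59 = 59799.85

Total landed cost: CHF 59799.85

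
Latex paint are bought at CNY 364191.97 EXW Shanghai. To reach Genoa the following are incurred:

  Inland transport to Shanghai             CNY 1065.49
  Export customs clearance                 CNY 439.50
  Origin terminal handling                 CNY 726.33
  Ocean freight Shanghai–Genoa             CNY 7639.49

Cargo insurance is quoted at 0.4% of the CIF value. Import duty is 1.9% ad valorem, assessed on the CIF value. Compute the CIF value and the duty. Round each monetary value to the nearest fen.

Let C be the CIF value. C = EXW price + pre-shipment costs + freight + 0.4% × C
C − 0.4% × C = 364191.97 + 1065.49 + 439.50 + 726.33 + 7639.49
0.996 × C = 374062.78
C = 374062.78 / 0.996 = 375565.04
Insurance premium = 0.4% × 375565.04 = 1502.26
Import duty = 375565.04 × 1.9% = 7135.74

CIF value: CNY 375565.04; import duty: CNY 7135.74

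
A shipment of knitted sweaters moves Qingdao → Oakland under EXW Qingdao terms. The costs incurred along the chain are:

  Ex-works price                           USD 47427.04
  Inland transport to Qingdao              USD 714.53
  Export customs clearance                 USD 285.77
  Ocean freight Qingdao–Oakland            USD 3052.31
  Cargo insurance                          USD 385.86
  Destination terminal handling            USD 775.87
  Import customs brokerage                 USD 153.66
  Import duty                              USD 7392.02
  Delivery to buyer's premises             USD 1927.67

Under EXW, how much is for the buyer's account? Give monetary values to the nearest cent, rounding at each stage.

Buyer's account: USD 14687.69

EXW: the seller makes goods available at their premises; the buyer bears all onward costs.
Seller's account: goods 47427.04 = 47427.04
Buyer's account: inland to port 714.53 + export clearance 285.77 + freight 3052.31 + insurance 385.86 + destination terminal 775.87 + brokerage 153.66 + duty 7392.02 + delivery 1927.67 = 14687.69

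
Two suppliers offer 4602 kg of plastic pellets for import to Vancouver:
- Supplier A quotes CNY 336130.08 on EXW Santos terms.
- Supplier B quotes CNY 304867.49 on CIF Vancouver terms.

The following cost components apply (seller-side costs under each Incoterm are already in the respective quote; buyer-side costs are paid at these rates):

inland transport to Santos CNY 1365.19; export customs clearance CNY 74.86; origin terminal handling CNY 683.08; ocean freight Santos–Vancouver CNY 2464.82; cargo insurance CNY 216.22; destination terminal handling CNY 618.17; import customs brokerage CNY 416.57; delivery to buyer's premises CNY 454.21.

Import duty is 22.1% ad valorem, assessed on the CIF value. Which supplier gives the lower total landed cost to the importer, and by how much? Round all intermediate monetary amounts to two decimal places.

Supplier B is cheaper by CNY 44037.51

Supplier A (EXW):
CIF value = EXW price + inland to port + export clearance + origin terminal + freight + insurance = 336130.08 + 1365.19 + 74.86 + 683.08 + 2464.82 + 216.22 = 340934.25
Import duty = 340934.25 × 22.1% = 75346.47
Buyer bears (A): 1365.19 + 74.86 + 683.08 + 2464.82 + 216.22 + 618.17 + 416.57 + 454.21 = 6293.12
Landed cost (A) = invoice 336130.08 + 6293.12 + duty 75346.47 = 417769.67
Supplier B (CIF):
The CIF price already equals the CIF value: 304867.49
Import duty = 304867.49 × 22.1% = 67375.72
Buyer bears (B): 618.17 + 416.57 + 454.21 = 1488.95
Landed cost (B) = invoice 304867.49 + 1488.95 + duty 67375.72 = 373732.16
Difference = |417769.67 − 373732.16| = 44037.51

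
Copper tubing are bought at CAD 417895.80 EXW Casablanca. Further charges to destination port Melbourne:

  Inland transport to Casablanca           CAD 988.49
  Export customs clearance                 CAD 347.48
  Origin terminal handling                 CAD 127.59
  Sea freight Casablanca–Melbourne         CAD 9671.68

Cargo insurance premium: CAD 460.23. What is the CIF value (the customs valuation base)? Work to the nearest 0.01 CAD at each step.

CIF value: CAD 429491.27

CIF = EXW price + pre-shipment costs + freight + insurance
CIF = 417895.80 + 988.49 + 347.48 + 127.59 + 9671.68 + 460.23 = 429491.27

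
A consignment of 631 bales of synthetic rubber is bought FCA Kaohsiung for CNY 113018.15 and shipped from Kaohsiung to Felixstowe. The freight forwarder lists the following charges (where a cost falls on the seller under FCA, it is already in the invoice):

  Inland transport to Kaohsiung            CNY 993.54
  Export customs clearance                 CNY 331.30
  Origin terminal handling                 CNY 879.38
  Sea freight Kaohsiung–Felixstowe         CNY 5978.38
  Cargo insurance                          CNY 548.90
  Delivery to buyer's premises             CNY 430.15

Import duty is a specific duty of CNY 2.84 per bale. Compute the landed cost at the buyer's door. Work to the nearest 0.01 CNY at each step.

FCA: the seller delivers export-cleared goods to the carrier; the buyer bears costs from that point.
Already in the invoice (seller's account under FCA): inland to port, export clearance — exclude.
CIF value = FCA price + origin terminal + freight + insurance = 113018.15 + 879.38 + 5978.38 + 548.90 = 120424.81
Import duty = 631 × 2.84 = 1792.04
Buyer bears: origin terminal 879.38 + freight 5978.38 + insurance 548.90 + delivery 430.15 + duty 1792.04 = 9628.85
Landed cost = invoice 113018.15 + 9628.85 = 122647.00

Total landed cost: CNY 122647.00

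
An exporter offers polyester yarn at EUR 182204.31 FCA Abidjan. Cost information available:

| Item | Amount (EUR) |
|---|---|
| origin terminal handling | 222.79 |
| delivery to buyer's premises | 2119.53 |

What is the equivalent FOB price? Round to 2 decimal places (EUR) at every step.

Not relevant to the conversion: delivery — on the buyer under both terms; not part of either seller's price.
From FCA to FOB, the seller additionally bears: origin terminal.
FOB price = 182204.31 + 222.79 = 182427.10

FOB price: EUR 182427.10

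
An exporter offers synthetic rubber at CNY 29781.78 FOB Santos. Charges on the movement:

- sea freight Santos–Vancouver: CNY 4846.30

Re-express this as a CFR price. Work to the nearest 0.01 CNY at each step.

From FOB to CFR, the seller additionally bears: freight.
CFR price = 29781.78 + 4846.30 = 34628.08

CFR price: CNY 34628.08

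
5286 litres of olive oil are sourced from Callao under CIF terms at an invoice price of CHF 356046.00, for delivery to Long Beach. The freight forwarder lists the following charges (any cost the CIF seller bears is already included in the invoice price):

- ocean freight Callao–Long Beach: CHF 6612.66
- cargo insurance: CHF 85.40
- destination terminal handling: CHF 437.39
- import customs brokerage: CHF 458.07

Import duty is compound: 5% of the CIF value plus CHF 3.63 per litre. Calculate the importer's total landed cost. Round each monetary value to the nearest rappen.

CIF: the seller pays costs through ocean freight and marine insurance to the destination port.
Already in the invoice (seller's account under CIF): freight, insurance — exclude.
The CIF price already equals the CIF value: 356046.00
Ad valorem component: 356046.00 × 5% = 17802.30
Specific component: 5286 × 3.63 = 19188.18
Import duty = 17802.30 + 19188.18 = 36990.48
Buyer bears: destination terminal 437.39 + brokerage 458.07 + duty 36990.48 = 37885.94
Landed cost = invoice 356046.00 + 37885.94 = 393931.94

Total landed cost: CHF 393931.94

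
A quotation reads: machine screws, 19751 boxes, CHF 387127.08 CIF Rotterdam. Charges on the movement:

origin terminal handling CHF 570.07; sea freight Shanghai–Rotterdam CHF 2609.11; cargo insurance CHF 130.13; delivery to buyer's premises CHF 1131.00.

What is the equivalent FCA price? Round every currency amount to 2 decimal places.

FCA price: CHF 383817.77

Not relevant to the conversion: delivery — on the buyer under both terms; not part of either seller's price.
From CIF to FCA, the seller no longer bears: origin terminal, freight, insurance.
FCA price = 387127.08 − 570.07 − 2609.11 − 130.13 = 383817.77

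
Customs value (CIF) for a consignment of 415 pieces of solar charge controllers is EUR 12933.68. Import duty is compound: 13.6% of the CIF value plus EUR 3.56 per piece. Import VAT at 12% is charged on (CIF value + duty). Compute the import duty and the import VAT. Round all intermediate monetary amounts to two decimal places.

Import duty: EUR 3236.38; import VAT: EUR 1940.41

Ad valorem component: 12933.68 × 13.6% = 1758.98
Specific component: 415 × 3.56 = 1477.40
Import duty = 1758.98 + 1477.40 = 3236.38
VAT base = CIF + duty = 12933.68 + 3236.38 = 16170.06
Import VAT = 16170.06 × 12% = 1940.41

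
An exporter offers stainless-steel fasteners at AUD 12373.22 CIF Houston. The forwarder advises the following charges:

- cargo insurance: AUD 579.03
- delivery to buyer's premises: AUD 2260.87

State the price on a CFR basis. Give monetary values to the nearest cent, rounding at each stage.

Not relevant to the conversion: delivery — on the buyer under both terms; not part of either seller's price.
From CIF to CFR, the seller no longer bears: insurance.
CFR price = 12373.22 − 579.03 = 11794.19

CFR price: AUD 11794.19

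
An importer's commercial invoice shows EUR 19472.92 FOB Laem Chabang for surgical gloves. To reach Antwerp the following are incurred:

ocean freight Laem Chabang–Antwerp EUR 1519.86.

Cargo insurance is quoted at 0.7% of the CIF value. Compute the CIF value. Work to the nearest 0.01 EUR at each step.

CIF value: EUR 21140.77

Let C be the CIF value. C = FOB price + freight + 0.7% × C
C − 0.7% × C = 19472.92 + 1519.86
0.993 × C = 20992.78
C = 20992.78 / 0.993 = 21140.77
Insurance premium = 0.7% × 21140.77 = 147.99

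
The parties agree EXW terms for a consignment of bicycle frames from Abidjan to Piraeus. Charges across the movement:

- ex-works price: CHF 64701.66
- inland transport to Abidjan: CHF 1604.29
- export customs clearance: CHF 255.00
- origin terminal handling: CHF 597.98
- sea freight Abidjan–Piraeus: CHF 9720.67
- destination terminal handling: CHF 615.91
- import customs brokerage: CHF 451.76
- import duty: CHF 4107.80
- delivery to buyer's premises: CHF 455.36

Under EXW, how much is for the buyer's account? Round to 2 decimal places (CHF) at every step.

Buyer's account: CHF 17808.77

EXW: the seller makes goods available at their premises; the buyer bears all onward costs.
Seller's account: goods 64701.66 = 64701.66
Buyer's account: inland to port 1604.29 + export clearance 255.00 + origin terminal 597.98 + freight 9720.67 + destination terminal 615.91 + brokerage 451.76 + duty 4107.80 + delivery 455.36 = 17808.77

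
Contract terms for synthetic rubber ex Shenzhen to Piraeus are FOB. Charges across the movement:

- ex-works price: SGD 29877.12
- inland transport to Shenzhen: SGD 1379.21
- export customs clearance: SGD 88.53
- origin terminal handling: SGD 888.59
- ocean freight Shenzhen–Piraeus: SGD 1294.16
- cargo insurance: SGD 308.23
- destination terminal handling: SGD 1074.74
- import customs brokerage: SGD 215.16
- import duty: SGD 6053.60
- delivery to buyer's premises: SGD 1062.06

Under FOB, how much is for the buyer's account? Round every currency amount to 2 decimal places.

FOB: the seller bears costs until goods are on board at the origin port; the buyer bears freight, insurance and all costs thereafter.
Seller's account: goods 29877.12 + inland to port 1379.21 + export clearance 88.53 + origin terminal 888.59 = 32233.45
Buyer's account: freight 1294.16 + insurance 308.23 + destination terminal 1074.74 + brokerage 215.16 + duty 6053.60 + delivery 1062.06 = 10007.95

Buyer's account: SGD 10007.95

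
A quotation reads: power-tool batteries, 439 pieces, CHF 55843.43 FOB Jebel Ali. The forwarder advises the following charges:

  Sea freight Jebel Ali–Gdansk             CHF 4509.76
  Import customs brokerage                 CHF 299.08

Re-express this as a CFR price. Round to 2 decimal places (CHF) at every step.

Not relevant to the conversion: brokerage — on the buyer under both terms; not part of either seller's price.
From FOB to CFR, the seller additionally bears: freight.
CFR price = 55843.43 + 4509.76 = 60353.19

CFR price: CHF 60353.19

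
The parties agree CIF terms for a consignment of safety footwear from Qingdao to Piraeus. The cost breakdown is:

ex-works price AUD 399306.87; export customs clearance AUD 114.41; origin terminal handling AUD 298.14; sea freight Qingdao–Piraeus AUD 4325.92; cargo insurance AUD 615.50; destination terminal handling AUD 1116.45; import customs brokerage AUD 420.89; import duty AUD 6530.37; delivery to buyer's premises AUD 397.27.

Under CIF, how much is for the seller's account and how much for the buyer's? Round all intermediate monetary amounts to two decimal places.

Seller: AUD 404660.84; buyer: AUD 8464.98

CIF: the seller pays costs through ocean freight and marine insurance to the destination port.
Seller's account: goods 399306.87 + export clearance 114.41 + origin terminal 298.14 + freight 4325.92 + insurance 615.50 = 404660.84
Buyer's account: destination terminal 1116.45 + brokerage 420.89 + duty 6530.37 + delivery 397.27 = 8464.98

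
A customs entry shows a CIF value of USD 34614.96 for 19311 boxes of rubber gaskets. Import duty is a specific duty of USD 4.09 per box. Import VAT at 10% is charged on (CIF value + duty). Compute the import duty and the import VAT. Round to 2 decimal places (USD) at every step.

Import duty = 19311 × 4.09 = 78981.99
VAT base = CIF + duty = 34614.96 + 78981.99 = 113596.95
Import VAT = 113596.95 × 10% = 11359.70

Import duty: USD 78981.99; import VAT: USD 11359.70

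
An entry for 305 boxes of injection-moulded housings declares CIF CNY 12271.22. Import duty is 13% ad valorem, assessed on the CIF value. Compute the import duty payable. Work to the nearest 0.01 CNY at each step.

Import duty: CNY 1595.26

Import duty = 12271.22 × 13% = 1595.26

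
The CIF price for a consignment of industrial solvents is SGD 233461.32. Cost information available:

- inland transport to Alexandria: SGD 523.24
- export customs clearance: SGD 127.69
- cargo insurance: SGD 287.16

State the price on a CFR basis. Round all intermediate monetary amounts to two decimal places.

Not relevant to the conversion: export clearance, inland to port — on the seller under both CIF and CFR; already in the CIF price and stays in the CFR price.
From CIF to CFR, the seller no longer bears: insurance.
CFR price = 233461.32 − 287.16 = 233174.16

CFR price: SGD 233174.16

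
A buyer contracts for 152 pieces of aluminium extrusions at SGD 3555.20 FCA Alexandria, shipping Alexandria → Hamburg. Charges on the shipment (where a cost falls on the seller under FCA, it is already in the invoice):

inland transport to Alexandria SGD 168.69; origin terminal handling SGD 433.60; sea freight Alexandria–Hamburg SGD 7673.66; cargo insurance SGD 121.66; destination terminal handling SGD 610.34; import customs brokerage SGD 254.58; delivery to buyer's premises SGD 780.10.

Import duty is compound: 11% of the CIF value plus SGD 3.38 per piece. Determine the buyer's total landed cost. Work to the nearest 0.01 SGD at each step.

Total landed cost: SGD 15239.15

FCA: the seller delivers export-cleared goods to the carrier; the buyer bears costs from that point.
Already in the invoice (seller's account under FCA): inland to port — exclude.
CIF value = FCA price + origin terminal + freight + insurance = 3555.20 + 433.60 + 7673.66 + 121.66 = 11784.12
Ad valorem component: 11784.12 × 11% = 1296.25
Specific component: 152 × 3.38 = 513.76
Import duty = 1296.25 + 513.76 = 1810.01
Buyer bears: origin terminal 433.60 + freight 7673.66 + insurance 121.66 + destination terminal 610.34 + brokerage 254.58 + delivery 780.10 + duty 1810.01 = 11683.95
Landed cost = invoice 3555.20 + 11683.95 = 15239.15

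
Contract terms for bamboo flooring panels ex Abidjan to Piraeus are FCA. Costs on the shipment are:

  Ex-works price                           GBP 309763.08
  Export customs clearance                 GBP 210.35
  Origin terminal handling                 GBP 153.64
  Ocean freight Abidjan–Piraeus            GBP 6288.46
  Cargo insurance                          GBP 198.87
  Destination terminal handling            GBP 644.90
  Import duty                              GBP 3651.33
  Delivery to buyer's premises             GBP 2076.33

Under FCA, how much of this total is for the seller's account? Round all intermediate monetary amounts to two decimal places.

Seller's account: GBP 309973.43

FCA: the seller delivers export-cleared goods to the carrier; the buyer bears costs from that point.
Seller's account: goods 309763.08 + export clearance 210.35 = 309973.43
Buyer's account: origin terminal 153.64 + freight 6288.46 + insurance 198.87 + destination terminal 644.90 + duty 3651.33 + delivery 2076.33 = 13013.53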